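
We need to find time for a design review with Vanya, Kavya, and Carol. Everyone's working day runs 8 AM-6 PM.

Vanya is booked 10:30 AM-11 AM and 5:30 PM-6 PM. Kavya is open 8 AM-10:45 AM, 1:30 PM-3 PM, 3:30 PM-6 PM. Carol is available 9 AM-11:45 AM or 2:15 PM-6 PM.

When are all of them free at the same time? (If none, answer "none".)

Vanya free: 08:00-10:30, 11:00-17:30 (invert busy blocks within the working day).
Kavya free: 08:00-10:45, 13:30-15:00, 15:30-18:00.
Carol free: 09:00-11:45, 14:15-18:00.
Vanya ∩ Kavya: 08:00-10:30, 13:30-15:00, 15:30-17:30.
Vanya ∩ Kavya ∩ Carol: 09:00-10:30, 14:15-15:00, 15:30-17:30.

09:00-10:30, 14:15-15:00, 15:30-17:30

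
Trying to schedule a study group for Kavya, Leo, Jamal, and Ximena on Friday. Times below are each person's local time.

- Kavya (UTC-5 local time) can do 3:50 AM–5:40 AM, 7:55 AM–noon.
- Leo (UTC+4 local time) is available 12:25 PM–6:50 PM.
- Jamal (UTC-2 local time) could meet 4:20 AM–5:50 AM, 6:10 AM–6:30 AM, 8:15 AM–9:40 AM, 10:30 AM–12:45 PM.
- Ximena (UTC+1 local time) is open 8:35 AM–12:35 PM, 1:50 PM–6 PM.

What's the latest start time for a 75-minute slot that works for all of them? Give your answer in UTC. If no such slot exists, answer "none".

13:30

Kavya in UTC: 08:50-10:40, 12:55-17:00 (add 5h to convert from UTC-5).
Leo in UTC: 08:25-14:50 (subtract 4h to convert from UTC+4).
Jamal in UTC: 06:20-07:50, 08:10-08:30, 10:15-11:40, 12:30-14:45 (add 2h to convert from UTC-2).
Ximena in UTC: 07:35-11:35, 12:50-17:00 (subtract 1h to convert from UTC+1).
Kavya ∩ Leo: 08:50-10:40, 12:55-14:50.
Kavya ∩ Leo ∩ Jamal: 10:15-10:40, 12:55-14:45.
Kavya ∩ Leo ∩ Jamal ∩ Ximena: 10:15-10:40, 12:55-14:45.
The last common window of at least 75 minutes is 12:55-14:45; a 75-minute meeting can start as late as 13:30 and still end by 14:45.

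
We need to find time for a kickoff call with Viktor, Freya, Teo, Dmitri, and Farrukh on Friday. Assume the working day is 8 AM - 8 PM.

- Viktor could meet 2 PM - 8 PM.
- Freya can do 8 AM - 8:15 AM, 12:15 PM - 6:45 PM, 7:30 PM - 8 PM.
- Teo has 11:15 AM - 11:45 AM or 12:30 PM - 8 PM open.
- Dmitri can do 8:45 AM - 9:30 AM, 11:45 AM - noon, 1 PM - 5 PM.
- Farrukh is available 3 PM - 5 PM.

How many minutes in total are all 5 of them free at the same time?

120

Viktor ∩ Freya: 14:00-18:45, 19:30-20:00.
Viktor ∩ Freya ∩ Teo: 14:00-18:45, 19:30-20:00.
Viktor ∩ Freya ∩ Teo ∩ Dmitri: 14:00-17:00.
Viktor ∩ Freya ∩ Teo ∩ Dmitri ∩ Farrukh: 15:00-17:00.
That's a single block of 120 minutes.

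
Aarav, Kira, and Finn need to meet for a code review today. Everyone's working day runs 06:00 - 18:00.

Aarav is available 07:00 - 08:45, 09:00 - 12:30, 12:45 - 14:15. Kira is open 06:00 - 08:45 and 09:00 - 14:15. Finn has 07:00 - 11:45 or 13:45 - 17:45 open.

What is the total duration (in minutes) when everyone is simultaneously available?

Aarav ∩ Kira: 07:00-08:45, 09:00-12:30, 12:45-14:15.
Aarav ∩ Kira ∩ Finn: 07:00-08:45, 09:00-11:45, 13:45-14:15.
Summing the common windows: 105 + 165 + 30 = 300 minutes.

300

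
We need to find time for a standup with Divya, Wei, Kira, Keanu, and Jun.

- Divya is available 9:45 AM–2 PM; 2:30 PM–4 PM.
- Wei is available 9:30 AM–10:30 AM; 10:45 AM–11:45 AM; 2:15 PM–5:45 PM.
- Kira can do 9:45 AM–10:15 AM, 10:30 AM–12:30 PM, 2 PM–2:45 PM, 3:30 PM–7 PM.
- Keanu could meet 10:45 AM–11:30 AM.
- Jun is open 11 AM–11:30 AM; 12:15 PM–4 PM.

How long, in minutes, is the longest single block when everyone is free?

30

Divya ∩ Wei: 09:45-10:30, 10:45-11:45, 14:30-16:00.
Divya ∩ Wei ∩ Kira: 09:45-10:15, 10:45-11:45, 14:30-14:45, 15:30-16:00.
Divya ∩ Wei ∩ Kira ∩ Keanu: 10:45-11:30.
Divya ∩ Wei ∩ Kira ∩ Keanu ∩ Jun: 11:00-11:30.
The longest is 11:00-11:30 at 30 minutes.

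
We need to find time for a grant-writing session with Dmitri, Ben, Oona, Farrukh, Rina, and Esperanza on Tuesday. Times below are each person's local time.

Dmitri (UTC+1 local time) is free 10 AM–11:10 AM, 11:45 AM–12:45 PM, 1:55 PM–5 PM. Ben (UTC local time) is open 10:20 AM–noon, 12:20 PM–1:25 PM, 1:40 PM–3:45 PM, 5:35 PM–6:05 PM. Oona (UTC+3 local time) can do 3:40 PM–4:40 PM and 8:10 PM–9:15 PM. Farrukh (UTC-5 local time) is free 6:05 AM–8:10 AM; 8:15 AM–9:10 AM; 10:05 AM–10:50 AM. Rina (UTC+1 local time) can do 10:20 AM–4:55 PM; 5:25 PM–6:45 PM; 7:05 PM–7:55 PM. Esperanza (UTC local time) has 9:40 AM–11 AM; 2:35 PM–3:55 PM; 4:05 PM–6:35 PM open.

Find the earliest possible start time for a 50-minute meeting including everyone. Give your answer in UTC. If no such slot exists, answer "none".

none

Dmitri in UTC: 09:00-10:10, 10:45-11:45, 12:55-16:00 (subtract 1h to convert from UTC+1).
Ben in UTC: 10:20-12:00, 12:20-13:25, 13:40-15:45, 17:35-18:05.
Oona in UTC: 12:40-13:40, 17:10-18:15 (subtract 3h to convert from UTC+3).
Farrukh in UTC: 11:05-13:10, 13:15-14:10, 15:05-15:50 (add 5h to convert from UTC-5).
Rina in UTC: 09:20-15:55, 16:25-17:45, 18:05-18:55 (subtract 1h to convert from UTC+1).
Esperanza in UTC: 09:40-11:00, 14:35-15:55, 16:05-18:35.
Dmitri ∩ Ben: 10:45-11:45, 12:55-13:25, 13:40-15:45.
Dmitri ∩ Ben ∩ Oona: 12:55-13:25.
Dmitri ∩ Ben ∩ Oona ∩ Farrukh: 12:55-13:10, 13:15-13:25.
Dmitri ∩ Ben ∩ Oona ∩ Farrukh ∩ Rina: 12:55-13:10, 13:15-13:25.
Dmitri ∩ Ben ∩ Oona ∩ Farrukh ∩ Rina ∩ Esperanza: ∅.
There is no time when everyone is free.
No common window is at least 50 minutes long.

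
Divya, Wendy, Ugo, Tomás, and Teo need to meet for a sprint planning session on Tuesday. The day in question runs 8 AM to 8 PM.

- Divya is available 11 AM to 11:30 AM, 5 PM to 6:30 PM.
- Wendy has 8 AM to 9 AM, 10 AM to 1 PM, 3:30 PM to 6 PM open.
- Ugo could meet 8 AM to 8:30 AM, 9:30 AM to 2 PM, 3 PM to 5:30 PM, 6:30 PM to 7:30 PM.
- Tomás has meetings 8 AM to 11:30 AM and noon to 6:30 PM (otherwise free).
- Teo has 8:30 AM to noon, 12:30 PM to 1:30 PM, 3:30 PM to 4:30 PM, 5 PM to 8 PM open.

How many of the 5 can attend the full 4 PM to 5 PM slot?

2

Divya free: 11:00-11:30, 17:00-18:30.
Wendy free: 08:00-09:00, 10:00-13:00, 15:30-18:00.
Ugo free: 08:00-08:30, 09:30-14:00, 15:00-17:30, 18:30-19:30.
Tomás free: 11:30-12:00, 18:30-20:00 (invert busy blocks within the working day).
Teo free: 08:30-12:00, 12:30-13:30, 15:30-16:30, 17:00-20:00.
Wendy and Ugo can make the full 16:00-17:00 slot — that's 2.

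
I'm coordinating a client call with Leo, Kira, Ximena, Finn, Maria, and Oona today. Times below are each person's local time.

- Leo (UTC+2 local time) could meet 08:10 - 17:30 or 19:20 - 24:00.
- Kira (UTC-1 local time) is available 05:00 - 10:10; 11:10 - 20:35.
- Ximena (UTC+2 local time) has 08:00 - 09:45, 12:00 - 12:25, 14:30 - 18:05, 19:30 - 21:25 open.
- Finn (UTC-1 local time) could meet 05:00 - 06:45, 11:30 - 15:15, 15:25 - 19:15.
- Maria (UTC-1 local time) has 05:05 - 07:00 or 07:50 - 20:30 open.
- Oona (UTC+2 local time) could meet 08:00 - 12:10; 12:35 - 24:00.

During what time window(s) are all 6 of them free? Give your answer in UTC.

06:10-07:45, 12:30-15:30, 17:30-19:25

Leo in UTC: 06:10-15:30, 17:20-22:00 (subtract 2h to convert from UTC+2).
Kira in UTC: 06:00-11:10, 12:10-21:35 (add 1h to convert from UTC-1).
Ximena in UTC: 06:00-07:45, 10:00-10:25, 12:30-16:05, 17:30-19:25 (subtract 2h to convert from UTC+2).
Finn in UTC: 06:00-07:45, 12:30-16:15, 16:25-20:15 (add 1h to convert from UTC-1).
Maria in UTC: 06:05-08:00, 08:50-21:30 (add 1h to convert from UTC-1).
Oona in UTC: 06:00-10:10, 10:35-22:00 (subtract 2h to convert from UTC+2).
Leo ∩ Kira: 06:10-11:10, 12:10-15:30, 17:20-21:35.
Leo ∩ Kira ∩ Ximena: 06:10-07:45, 10:00-10:25, 12:30-15:30, 17:30-19:25.
Leo ∩ Kira ∩ Ximena ∩ Finn: 06:10-07:45, 12:30-15:30, 17:30-19:25.
Leo ∩ Kira ∩ Ximena ∩ Finn ∩ Maria: 06:10-07:45, 12:30-15:30, 17:30-19:25.
Leo ∩ Kira ∩ Ximena ∩ Finn ∩ Maria ∩ Oona: 06:10-07:45, 12:30-15:30, 17:30-19:25.
So the common availability across everyone is 06:10-07:45, 12:30-15:30, 17:30-19:25.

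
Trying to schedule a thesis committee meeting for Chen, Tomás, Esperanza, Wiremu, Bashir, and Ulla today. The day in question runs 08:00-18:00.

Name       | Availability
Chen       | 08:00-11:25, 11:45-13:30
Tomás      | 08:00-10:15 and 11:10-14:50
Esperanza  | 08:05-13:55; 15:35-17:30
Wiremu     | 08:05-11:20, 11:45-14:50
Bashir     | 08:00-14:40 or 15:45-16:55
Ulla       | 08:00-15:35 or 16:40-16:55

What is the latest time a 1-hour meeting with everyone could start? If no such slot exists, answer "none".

12:30

Chen ∩ Tomás: 08:00-10:15, 11:10-11:25, 11:45-13:30.
Chen ∩ Tomás ∩ Esperanza: 08:05-10:15, 11:10-11:25, 11:45-13:30.
Chen ∩ Tomás ∩ Esperanza ∩ Wiremu: 08:05-10:15, 11:10-11:20, 11:45-13:30.
Chen ∩ Tomás ∩ Esperanza ∩ Wiremu ∩ Bashir: 08:05-10:15, 11:10-11:20, 11:45-13:30.
Chen ∩ Tomás ∩ Esperanza ∩ Wiremu ∩ Bashir ∩ Ulla: 08:05-10:15, 11:10-11:20, 11:45-13:30.
The last common window of at least 60 minutes is 11:45-13:30; a 60-minute meeting can start as late as 12:30 and still end by 13:30.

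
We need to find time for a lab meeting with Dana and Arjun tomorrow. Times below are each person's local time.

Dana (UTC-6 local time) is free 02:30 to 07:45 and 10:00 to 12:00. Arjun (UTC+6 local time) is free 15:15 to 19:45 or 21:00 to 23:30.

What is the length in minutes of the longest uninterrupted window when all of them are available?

270

Dana in UTC: 08:30-13:45, 16:00-18:00 (add 6h to convert from UTC-6).
Arjun in UTC: 09:15-13:45, 15:00-17:30 (subtract 6h to convert from UTC+6).
Dana ∩ Arjun: 09:15-13:45, 16:00-17:30.
Those are the intersection windows.
The longest is 09:15-13:45 at 270 minutes.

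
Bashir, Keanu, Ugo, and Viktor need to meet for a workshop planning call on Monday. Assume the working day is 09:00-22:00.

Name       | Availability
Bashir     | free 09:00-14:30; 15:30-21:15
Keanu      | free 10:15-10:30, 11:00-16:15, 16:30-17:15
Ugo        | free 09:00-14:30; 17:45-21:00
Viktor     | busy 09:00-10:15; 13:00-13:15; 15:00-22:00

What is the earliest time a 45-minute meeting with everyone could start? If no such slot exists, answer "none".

11:00

Bashir free: 09:00-14:30, 15:30-21:15.
Keanu free: 10:15-10:30, 11:00-16:15, 16:30-17:15.
Ugo free: 09:00-14:30, 17:45-21:00.
Viktor free: 10:15-13:00, 13:15-15:00 (invert busy blocks within the working day).
Bashir ∩ Keanu: 10:15-10:30, 11:00-14:30, 15:30-16:15, 16:30-17:15.
Bashir ∩ Keanu ∩ Ugo: 10:15-10:30, 11:00-14:30.
Bashir ∩ Keanu ∩ Ugo ∩ Viktor: 10:15-10:30, 11:00-13:00, 13:15-14:30.
So the common availability across everyone is 10:15-10:30, 11:00-13:00, 13:15-14:30.
The first common window of at least 45 minutes is 11:00-13:00, so the earliest start is 11:00.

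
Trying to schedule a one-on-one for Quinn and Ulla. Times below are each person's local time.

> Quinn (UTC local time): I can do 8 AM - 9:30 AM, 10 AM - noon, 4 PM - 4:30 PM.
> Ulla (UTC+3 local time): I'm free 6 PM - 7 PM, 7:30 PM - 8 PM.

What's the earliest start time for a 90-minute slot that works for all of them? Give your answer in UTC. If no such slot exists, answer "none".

Quinn in UTC: 08:00-09:30, 10:00-12:00, 16:00-16:30.
Ulla in UTC: 15:00-16:00, 16:30-17:00 (subtract 3h to convert from UTC+3).
Quinn ∩ Ulla: ∅.
There is no time when everyone is free.
No common window is at least 90 minutes long.

none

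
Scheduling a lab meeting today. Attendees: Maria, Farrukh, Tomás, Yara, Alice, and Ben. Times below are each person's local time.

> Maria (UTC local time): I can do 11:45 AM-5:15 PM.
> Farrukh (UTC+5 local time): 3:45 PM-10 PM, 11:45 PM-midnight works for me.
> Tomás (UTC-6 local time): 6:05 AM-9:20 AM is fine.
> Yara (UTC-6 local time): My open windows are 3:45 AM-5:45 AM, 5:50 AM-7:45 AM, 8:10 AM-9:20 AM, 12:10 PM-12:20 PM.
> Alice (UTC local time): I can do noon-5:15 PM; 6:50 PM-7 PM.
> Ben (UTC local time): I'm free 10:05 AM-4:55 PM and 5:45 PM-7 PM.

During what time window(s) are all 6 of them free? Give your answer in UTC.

Maria in UTC: 11:45-17:15.
Farrukh in UTC: 10:45-17:00, 18:45-19:00 (subtract 5h to convert from UTC+5).
Tomás in UTC: 12:05-15:20 (add 6h to convert from UTC-6).
Yara in UTC: 09:45-11:45, 11:50-13:45, 14:10-15:20, 18:10-18:20 (add 6h to convert from UTC-6).
Alice in UTC: 12:00-17:15, 18:50-19:00.
Ben in UTC: 10:05-16:55, 17:45-19:00.
Maria ∩ Farrukh: 11:45-17:00.
Maria ∩ Farrukh ∩ Tomás: 12:05-15:20.
Maria ∩ Farrukh ∩ Tomás ∩ Yara: 12:05-13:45, 14:10-15:20.
Maria ∩ Farrukh ∩ Tomás ∩ Yara ∩ Alice: 12:05-13:45, 14:10-15:20.
Maria ∩ Farrukh ∩ Tomás ∩ Yara ∩ Alice ∩ Ben: 12:05-13:45, 14:10-15:20.
Those are the intersection windows.

12:05-13:45, 14:10-15:20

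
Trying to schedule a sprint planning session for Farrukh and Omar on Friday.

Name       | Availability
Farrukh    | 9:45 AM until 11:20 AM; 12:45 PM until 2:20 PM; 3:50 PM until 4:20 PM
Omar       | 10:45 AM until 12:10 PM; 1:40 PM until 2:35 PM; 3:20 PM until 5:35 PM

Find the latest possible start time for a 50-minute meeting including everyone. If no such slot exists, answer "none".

none

Farrukh ∩ Omar: 10:45-11:20, 13:40-14:20, 15:50-16:20.
So the common availability across everyone is 10:45-11:20, 13:40-14:20, 15:50-16:20.
No common window is at least 50 minutes long.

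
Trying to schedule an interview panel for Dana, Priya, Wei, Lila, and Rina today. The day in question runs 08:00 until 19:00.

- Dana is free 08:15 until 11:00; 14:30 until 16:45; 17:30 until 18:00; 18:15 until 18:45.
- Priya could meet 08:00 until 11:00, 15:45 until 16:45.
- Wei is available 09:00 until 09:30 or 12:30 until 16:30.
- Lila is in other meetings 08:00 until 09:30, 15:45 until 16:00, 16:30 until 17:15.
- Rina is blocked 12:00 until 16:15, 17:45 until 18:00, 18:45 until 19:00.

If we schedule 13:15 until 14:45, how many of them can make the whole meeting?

Dana free: 08:15-11:00, 14:30-16:45, 17:30-18:00, 18:15-18:45.
Priya free: 08:00-11:00, 15:45-16:45.
Wei free: 09:00-09:30, 12:30-16:30.
Lila free: 09:30-15:45, 16:00-16:30, 17:15-19:00 (invert busy blocks within the working day).
Rina free: 08:00-12:00, 16:15-17:45, 18:00-18:45 (invert busy blocks within the working day).
Wei and Lila can make the full 13:15-14:45 slot — that's 2.

2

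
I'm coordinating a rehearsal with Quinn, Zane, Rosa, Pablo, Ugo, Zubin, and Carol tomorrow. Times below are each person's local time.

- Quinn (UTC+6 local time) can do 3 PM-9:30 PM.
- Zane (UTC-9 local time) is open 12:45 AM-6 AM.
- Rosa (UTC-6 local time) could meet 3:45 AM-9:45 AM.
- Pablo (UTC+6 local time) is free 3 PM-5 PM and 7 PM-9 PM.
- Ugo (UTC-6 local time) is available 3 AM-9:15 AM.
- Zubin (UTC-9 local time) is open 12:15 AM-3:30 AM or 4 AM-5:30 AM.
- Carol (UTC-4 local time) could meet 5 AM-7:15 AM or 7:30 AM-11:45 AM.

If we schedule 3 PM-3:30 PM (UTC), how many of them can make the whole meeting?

Quinn in UTC: 09:00-15:30 (subtract 6h to convert from UTC+6).
Zane in UTC: 09:45-15:00 (add 9h to convert from UTC-9).
Rosa in UTC: 09:45-15:45 (add 6h to convert from UTC-6).
Pablo in UTC: 09:00-11:00, 13:00-15:00 (subtract 6h to convert from UTC+6).
Ugo in UTC: 09:00-15:15 (add 6h to convert from UTC-6).
Zubin in UTC: 09:15-12:30, 13:00-14:30 (add 9h to convert from UTC-9).
Carol in UTC: 09:00-11:15, 11:30-15:45 (add 4h to convert from UTC-4).
Quinn, Rosa, and Carol can make the full 15:00-15:30 slot — that's 3.

3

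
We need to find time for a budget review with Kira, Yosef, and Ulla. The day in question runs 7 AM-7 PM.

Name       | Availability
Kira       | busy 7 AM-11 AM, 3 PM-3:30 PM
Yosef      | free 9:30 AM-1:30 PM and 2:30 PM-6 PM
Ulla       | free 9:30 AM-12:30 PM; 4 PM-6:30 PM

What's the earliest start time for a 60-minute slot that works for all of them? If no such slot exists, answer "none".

11:00

Kira free: 11:00-15:00, 15:30-19:00 (invert busy blocks within the working day).
Yosef free: 09:30-13:30, 14:30-18:00.
Ulla free: 09:30-12:30, 16:00-18:30.
Kira ∩ Yosef: 11:00-13:30, 14:30-15:00, 15:30-18:00.
Kira ∩ Yosef ∩ Ulla: 11:00-12:30, 16:00-18:00.
The first common window of at least 60 minutes is 11:00-12:30, so the earliest start is 11:00.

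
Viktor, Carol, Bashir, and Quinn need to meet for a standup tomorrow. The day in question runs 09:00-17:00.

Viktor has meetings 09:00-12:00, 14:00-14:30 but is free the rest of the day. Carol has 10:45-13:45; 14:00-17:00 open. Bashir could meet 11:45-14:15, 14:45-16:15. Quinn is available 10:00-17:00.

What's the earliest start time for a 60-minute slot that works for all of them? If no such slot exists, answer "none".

Viktor free: 12:00-14:00, 14:30-17:00 (invert busy blocks within the working day).
Carol free: 10:45-13:45, 14:00-17:00.
Bashir free: 11:45-14:15, 14:45-16:15.
Quinn free: 10:00-17:00.
Viktor ∩ Carol: 12:00-13:45, 14:30-17:00.
Viktor ∩ Carol ∩ Bashir: 12:00-13:45, 14:45-16:15.
Viktor ∩ Carol ∩ Bashir ∩ Quinn: 12:00-13:45, 14:45-16:15.
So the common availability across everyone is 12:00-13:45, 14:45-16:15.
The first common window of at least 60 minutes is 12:00-13:45, so the earliest start is 12:00.

12:00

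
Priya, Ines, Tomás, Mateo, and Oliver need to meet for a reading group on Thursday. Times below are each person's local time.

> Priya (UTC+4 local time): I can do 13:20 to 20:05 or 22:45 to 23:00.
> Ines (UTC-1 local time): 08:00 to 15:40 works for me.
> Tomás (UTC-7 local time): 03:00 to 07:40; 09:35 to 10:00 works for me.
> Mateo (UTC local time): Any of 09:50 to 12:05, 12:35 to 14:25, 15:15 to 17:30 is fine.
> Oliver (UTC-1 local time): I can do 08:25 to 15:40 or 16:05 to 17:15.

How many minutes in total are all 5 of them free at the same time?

Priya in UTC: 09:20-16:05, 18:45-19:00 (subtract 4h to convert from UTC+4).
Ines in UTC: 09:00-16:40 (add 1h to convert from UTC-1).
Tomás in UTC: 10:00-14:40, 16:35-17:00 (add 7h to convert from UTC-7).
Mateo in UTC: 09:50-12:05, 12:35-14:25, 15:15-17:30.
Oliver in UTC: 09:25-16:40, 17:05-18:15 (add 1h to convert from UTC-1).
Priya ∩ Ines: 09:20-16:05.
Priya ∩ Ines ∩ Tomás: 10:00-14:40.
Priya ∩ Ines ∩ Tomás ∩ Mateo: 10:00-12:05, 12:35-14:25.
Priya ∩ Ines ∩ Tomás ∩ Mateo ∩ Oliver: 10:00-12:05, 12:35-14:25.
Summing the common windows: 125 + 110 = 235 minutes.

235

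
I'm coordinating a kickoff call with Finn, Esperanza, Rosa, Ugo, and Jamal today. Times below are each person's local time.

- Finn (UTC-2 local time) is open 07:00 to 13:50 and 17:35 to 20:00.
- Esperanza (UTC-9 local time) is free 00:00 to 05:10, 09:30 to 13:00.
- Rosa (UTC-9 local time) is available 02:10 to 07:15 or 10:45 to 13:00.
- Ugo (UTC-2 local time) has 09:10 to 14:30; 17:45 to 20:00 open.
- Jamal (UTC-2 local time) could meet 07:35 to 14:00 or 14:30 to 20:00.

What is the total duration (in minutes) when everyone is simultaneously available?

Finn in UTC: 09:00-15:50, 19:35-22:00 (add 2h to convert from UTC-2).
Esperanza in UTC: 09:00-14:10, 18:30-22:00 (add 9h to convert from UTC-9).
Rosa in UTC: 11:10-16:15, 19:45-22:00 (add 9h to convert from UTC-9).
Ugo in UTC: 11:10-16:30, 19:45-22:00 (add 2h to convert from UTC-2).
Jamal in UTC: 09:35-16:00, 16:30-22:00 (add 2h to convert from UTC-2).
Finn ∩ Esperanza: 09:00-14:10, 19:35-22:00.
Finn ∩ Esperanza ∩ Rosa: 11:10-14:10, 19:45-22:00.
Finn ∩ Esperanza ∩ Rosa ∩ Ugo: 11:10-14:10, 19:45-22:00.
Finn ∩ Esperanza ∩ Rosa ∩ Ugo ∩ Jamal: 11:10-14:10, 19:45-22:00.
Summing the common windows: 180 + 135 = 315 minutes.

315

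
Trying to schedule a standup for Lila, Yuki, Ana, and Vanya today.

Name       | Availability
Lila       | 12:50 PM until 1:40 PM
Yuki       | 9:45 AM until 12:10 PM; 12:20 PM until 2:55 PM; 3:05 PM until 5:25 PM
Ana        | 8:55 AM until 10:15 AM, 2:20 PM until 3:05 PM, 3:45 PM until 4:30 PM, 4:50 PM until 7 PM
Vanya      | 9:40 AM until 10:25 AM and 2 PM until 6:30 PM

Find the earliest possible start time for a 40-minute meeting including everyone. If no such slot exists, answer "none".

none

Lila ∩ Yuki: 12:50-13:40.
Lila ∩ Yuki ∩ Ana: ∅.
Lila ∩ Yuki ∩ Ana ∩ Vanya: ∅.
There is no time when everyone is free.
No common window is at least 40 minutes long.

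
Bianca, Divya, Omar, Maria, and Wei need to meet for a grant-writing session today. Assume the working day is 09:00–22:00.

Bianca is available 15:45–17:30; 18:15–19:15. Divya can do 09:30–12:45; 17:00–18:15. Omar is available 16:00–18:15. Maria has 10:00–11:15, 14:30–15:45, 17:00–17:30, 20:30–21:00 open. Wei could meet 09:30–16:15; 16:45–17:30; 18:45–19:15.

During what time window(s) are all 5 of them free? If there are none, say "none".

Bianca ∩ Divya: 17:00-17:30.
Bianca ∩ Divya ∩ Omar: 17:00-17:30.
Bianca ∩ Divya ∩ Omar ∩ Maria: 17:00-17:30.
Bianca ∩ Divya ∩ Omar ∩ Maria ∩ Wei: 17:00-17:30.

17:00-17:30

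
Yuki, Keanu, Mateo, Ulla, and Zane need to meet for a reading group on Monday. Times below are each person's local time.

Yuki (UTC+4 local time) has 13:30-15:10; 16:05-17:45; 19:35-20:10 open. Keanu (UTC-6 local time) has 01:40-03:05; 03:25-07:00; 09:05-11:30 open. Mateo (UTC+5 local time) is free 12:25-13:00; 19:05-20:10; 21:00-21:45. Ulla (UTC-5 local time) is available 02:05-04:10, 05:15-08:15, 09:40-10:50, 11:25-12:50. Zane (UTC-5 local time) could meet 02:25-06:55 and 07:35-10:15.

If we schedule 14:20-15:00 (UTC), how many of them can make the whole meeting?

2

Yuki in UTC: 09:30-11:10, 12:05-13:45, 15:35-16:10 (subtract 4h to convert from UTC+4).
Keanu in UTC: 07:40-09:05, 09:25-13:00, 15:05-17:30 (add 6h to convert from UTC-6).
Mateo in UTC: 07:25-08:00, 14:05-15:10, 16:00-16:45 (subtract 5h to convert from UTC+5).
Ulla in UTC: 07:05-09:10, 10:15-13:15, 14:40-15:50, 16:25-17:50 (add 5h to convert from UTC-5).
Zane in UTC: 07:25-11:55, 12:35-15:15 (add 5h to convert from UTC-5).
Mateo and Zane can make the full 14:20-15:00 slot — that's 2.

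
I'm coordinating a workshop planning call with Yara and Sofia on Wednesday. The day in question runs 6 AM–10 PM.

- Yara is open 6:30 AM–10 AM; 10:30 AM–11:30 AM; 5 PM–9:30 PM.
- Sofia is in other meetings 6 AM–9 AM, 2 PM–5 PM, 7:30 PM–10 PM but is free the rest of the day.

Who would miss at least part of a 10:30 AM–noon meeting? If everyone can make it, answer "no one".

Yara

Yara free: 06:30-10:00, 10:30-11:30, 17:00-21:30.
Sofia free: 09:00-14:00, 17:00-19:30 (invert busy blocks within the working day).
Yara: not fully free for 10:30-12:00. Sofia: free for 10:30-12:00.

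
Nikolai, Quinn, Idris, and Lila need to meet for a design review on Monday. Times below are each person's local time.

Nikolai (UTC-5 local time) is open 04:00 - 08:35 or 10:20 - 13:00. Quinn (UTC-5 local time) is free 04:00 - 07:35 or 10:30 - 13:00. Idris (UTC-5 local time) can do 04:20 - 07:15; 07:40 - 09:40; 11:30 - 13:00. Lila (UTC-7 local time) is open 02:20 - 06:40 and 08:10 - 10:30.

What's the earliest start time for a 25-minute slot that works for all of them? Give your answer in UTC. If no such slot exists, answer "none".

09:20

Nikolai in UTC: 09:00-13:35, 15:20-18:00 (add 5h to convert from UTC-5).
Quinn in UTC: 09:00-12:35, 15:30-18:00 (add 5h to convert from UTC-5).
Idris in UTC: 09:20-12:15, 12:40-14:40, 16:30-18:00 (add 5h to convert from UTC-5).
Lila in UTC: 09:20-13:40, 15:10-17:30 (add 7h to convert from UTC-7).
Nikolai ∩ Quinn: 09:00-12:35, 15:30-18:00.
Nikolai ∩ Quinn ∩ Idris: 09:20-12:15, 16:30-18:00.
Nikolai ∩ Quinn ∩ Idris ∩ Lila: 09:20-12:15, 16:30-17:30.
The first common window of at least 25 minutes is 09:20-12:15, so the earliest start is 09:20.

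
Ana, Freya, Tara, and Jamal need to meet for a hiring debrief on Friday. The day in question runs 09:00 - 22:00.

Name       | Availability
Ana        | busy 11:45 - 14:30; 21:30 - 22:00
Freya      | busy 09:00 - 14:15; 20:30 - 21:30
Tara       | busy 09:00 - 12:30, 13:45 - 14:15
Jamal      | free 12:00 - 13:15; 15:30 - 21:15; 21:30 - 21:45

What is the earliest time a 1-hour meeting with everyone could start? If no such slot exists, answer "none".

Ana free: 09:00-11:45, 14:30-21:30 (invert busy blocks within the working day).
Freya free: 14:15-20:30, 21:30-22:00 (invert busy blocks within the working day).
Tara free: 12:30-13:45, 14:15-22:00 (invert busy blocks within the working day).
Jamal free: 12:00-13:15, 15:30-21:15, 21:30-21:45.
Ana ∩ Freya: 14:30-20:30.
Ana ∩ Freya ∩ Tara: 14:30-20:30.
Ana ∩ Freya ∩ Tara ∩ Jamal: 15:30-20:30.
The first common window of at least 60 minutes is 15:30-20:30, so the earliest start is 15:30.

15:30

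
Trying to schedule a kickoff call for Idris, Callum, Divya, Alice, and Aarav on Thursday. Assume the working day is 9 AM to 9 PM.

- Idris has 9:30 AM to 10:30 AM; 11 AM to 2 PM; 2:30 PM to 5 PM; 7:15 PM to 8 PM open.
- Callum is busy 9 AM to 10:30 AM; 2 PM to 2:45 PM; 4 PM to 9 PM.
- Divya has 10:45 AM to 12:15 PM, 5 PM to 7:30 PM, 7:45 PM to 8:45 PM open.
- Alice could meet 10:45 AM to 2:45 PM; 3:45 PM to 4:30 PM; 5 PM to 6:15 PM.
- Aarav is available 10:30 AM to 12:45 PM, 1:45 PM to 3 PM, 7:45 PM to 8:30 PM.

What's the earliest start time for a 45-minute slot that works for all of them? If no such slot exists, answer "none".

11:00

Idris free: 09:30-10:30, 11:00-14:00, 14:30-17:00, 19:15-20:00.
Callum free: 10:30-14:00, 14:45-16:00 (invert busy blocks within the working day).
Divya free: 10:45-12:15, 17:00-19:30, 19:45-20:45.
Alice free: 10:45-14:45, 15:45-16:30, 17:00-18:15.
Aarav free: 10:30-12:45, 13:45-15:00, 19:45-20:30.
Idris ∩ Callum: 11:00-14:00, 14:45-16:00.
Idris ∩ Callum ∩ Divya: 11:00-12:15.
Idris ∩ Callum ∩ Divya ∩ Alice: 11:00-12:15.
Idris ∩ Callum ∩ Divya ∩ Alice ∩ Aarav: 11:00-12:15.
The first common window of at least 45 minutes is 11:00-12:15, so the earliest start is 11:00.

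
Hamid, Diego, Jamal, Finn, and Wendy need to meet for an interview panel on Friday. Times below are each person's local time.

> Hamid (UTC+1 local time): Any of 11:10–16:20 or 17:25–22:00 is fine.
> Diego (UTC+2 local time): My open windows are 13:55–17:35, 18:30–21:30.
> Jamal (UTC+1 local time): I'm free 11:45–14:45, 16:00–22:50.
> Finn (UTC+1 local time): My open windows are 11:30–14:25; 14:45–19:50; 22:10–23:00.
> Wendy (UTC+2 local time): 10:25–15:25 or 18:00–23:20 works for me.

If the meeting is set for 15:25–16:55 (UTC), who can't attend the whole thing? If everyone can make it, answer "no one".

Diego, Hamid, Wendy

Hamid in UTC: 10:10-15:20, 16:25-21:00 (subtract 1h to convert from UTC+1).
Diego in UTC: 11:55-15:35, 16:30-19:30 (subtract 2h to convert from UTC+2).
Jamal in UTC: 10:45-13:45, 15:00-21:50 (subtract 1h to convert from UTC+1).
Finn in UTC: 10:30-13:25, 13:45-18:50, 21:10-22:00 (subtract 1h to convert from UTC+1).
Wendy in UTC: 08:25-13:25, 16:00-21:20 (subtract 2h to convert from UTC+2).
Hamid: not fully free for 15:25-16:55. Diego: not fully free for 15:25-16:55. Jamal: free for 15:25-16:55. Finn: free for 15:25-16:55. Wendy: not fully free for 15:25-16:55.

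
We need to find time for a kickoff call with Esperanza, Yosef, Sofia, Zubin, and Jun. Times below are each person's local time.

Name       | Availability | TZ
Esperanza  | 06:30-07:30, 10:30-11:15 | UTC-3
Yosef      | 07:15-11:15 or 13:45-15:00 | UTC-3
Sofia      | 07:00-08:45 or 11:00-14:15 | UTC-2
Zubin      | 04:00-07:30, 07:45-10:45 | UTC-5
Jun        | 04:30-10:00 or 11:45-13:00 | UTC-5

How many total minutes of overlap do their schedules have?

Esperanza in UTC: 09:30-10:30, 13:30-14:15 (add 3h to convert from UTC-3).
Yosef in UTC: 10:15-14:15, 16:45-18:00 (add 3h to convert from UTC-3).
Sofia in UTC: 09:00-10:45, 13:00-16:15 (add 2h to convert from UTC-2).
Zubin in UTC: 09:00-12:30, 12:45-15:45 (add 5h to convert from UTC-5).
Jun in UTC: 09:30-15:00, 16:45-18:00 (add 5h to convert from UTC-5).
Esperanza ∩ Yosef: 10:15-10:30, 13:30-14:15.
Esperanza ∩ Yosef ∩ Sofia: 10:15-10:30, 13:30-14:15.
Esperanza ∩ Yosef ∩ Sofia ∩ Zubin: 10:15-10:30, 13:30-14:15.
Esperanza ∩ Yosef ∩ Sofia ∩ Zubin ∩ Jun: 10:15-10:30, 13:30-14:15.
Those are the intersection windows.
Summing the common windows: 15 + 45 = 60 minutes.

60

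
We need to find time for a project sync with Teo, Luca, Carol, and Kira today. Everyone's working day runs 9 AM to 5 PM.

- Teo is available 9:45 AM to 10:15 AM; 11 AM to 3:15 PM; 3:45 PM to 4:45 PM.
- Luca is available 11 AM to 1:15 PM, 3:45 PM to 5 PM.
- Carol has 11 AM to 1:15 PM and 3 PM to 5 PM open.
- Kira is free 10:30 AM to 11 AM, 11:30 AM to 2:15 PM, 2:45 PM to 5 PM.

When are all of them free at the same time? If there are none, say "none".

Teo ∩ Luca: 11:00-13:15, 15:45-16:45.
Teo ∩ Luca ∩ Carol: 11:00-13:15, 15:45-16:45.
Teo ∩ Luca ∩ Carol ∩ Kira: 11:30-13:15, 15:45-16:45.

11:30-13:15, 15:45-16:45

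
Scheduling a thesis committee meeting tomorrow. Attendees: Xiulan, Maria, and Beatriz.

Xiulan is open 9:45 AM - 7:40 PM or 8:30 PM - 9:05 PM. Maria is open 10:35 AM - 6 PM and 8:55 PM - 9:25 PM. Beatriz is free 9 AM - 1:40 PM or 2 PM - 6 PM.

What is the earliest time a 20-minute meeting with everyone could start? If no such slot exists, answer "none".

10:35

Xiulan ∩ Maria: 10:35-18:00, 20:55-21:05.
Xiulan ∩ Maria ∩ Beatriz: 10:35-13:40, 14:00-18:00.
The first common window of at least 20 minutes is 10:35-13:40, so the earliest start is 10:35.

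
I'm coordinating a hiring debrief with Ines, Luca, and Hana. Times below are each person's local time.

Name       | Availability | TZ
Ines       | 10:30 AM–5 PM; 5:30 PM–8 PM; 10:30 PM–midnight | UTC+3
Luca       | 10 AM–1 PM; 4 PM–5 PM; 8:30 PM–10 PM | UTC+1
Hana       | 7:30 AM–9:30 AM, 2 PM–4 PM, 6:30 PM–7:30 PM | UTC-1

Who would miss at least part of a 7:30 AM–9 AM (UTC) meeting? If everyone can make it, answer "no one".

Hana, Luca

Ines in UTC: 07:30-14:00, 14:30-17:00, 19:30-21:00 (subtract 3h to convert from UTC+3).
Luca in UTC: 09:00-12:00, 15:00-16:00, 19:30-21:00 (subtract 1h to convert from UTC+1).
Hana in UTC: 08:30-10:30, 15:00-17:00, 19:30-20:30 (add 1h to convert from UTC-1).
Ines: free for 07:30-09:00. Luca: not fully free for 07:30-09:00. Hana: not fully free for 07:30-09:00.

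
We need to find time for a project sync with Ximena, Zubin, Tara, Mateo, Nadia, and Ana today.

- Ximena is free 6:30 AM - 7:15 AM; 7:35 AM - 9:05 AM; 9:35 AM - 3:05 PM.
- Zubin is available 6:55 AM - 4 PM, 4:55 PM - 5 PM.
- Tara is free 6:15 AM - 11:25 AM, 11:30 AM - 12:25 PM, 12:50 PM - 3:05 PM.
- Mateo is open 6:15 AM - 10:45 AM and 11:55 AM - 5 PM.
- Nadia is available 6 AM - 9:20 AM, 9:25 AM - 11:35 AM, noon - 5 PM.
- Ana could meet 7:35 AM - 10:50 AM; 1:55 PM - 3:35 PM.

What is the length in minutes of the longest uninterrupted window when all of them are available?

90

Ximena ∩ Zubin: 06:55-07:15, 07:35-09:05, 09:35-15:05.
Ximena ∩ Zubin ∩ Tara: 06:55-07:15, 07:35-09:05, 09:35-11:25, 11:30-12:25, 12:50-15:05.
Ximena ∩ Zubin ∩ Tara ∩ Mateo: 06:55-07:15, 07:35-09:05, 09:35-10:45, 11:55-12:25, 12:50-15:05.
Ximena ∩ Zubin ∩ Tara ∩ Mateo ∩ Nadia: 06:55-07:15, 07:35-09:05, 09:35-10:45, 12:00-12:25, 12:50-15:05.
Ximena ∩ Zubin ∩ Tara ∩ Mateo ∩ Nadia ∩ Ana: 07:35-09:05, 09:35-10:45, 13:55-15:05.
The longest is 07:35-09:05 at 90 minutes.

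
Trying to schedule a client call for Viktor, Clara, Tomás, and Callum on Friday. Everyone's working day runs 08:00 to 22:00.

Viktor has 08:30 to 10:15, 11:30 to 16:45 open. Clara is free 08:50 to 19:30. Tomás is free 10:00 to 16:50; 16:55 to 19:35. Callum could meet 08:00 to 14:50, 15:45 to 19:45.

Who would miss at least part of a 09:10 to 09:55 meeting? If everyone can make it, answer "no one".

Tomás

Viktor: free for 09:10-09:55. Clara: free for 09:10-09:55. Tomás: not fully free for 09:10-09:55. Callum: free for 09:10-09:55.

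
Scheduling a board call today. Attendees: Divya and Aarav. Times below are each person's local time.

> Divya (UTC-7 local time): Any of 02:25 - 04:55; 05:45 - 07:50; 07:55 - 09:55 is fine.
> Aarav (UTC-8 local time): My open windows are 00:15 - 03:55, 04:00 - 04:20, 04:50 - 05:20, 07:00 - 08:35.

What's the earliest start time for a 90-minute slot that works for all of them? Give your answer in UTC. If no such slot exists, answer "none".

09:25

Divya in UTC: 09:25-11:55, 12:45-14:50, 14:55-16:55 (add 7h to convert from UTC-7).
Aarav in UTC: 08:15-11:55, 12:00-12:20, 12:50-13:20, 15:00-16:35 (add 8h to convert from UTC-8).
Divya ∩ Aarav: 09:25-11:55, 12:50-13:20, 15:00-16:35.
The first common window of at least 90 minutes is 09:25-11:55, so the earliest start is 09:25.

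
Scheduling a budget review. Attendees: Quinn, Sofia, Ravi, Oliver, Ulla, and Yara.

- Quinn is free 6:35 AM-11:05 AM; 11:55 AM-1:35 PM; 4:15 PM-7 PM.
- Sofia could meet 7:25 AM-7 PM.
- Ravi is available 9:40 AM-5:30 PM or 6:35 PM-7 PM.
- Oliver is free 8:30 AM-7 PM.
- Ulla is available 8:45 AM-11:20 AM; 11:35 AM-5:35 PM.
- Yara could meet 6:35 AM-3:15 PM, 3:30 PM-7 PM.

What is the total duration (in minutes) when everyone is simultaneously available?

Quinn ∩ Sofia: 07:25-11:05, 11:55-13:35, 16:15-19:00.
Quinn ∩ Sofia ∩ Ravi: 09:40-11:05, 11:55-13:35, 16:15-17:30, 18:35-19:00.
Quinn ∩ Sofia ∩ Ravi ∩ Oliver: 09:40-11:05, 11:55-13:35, 16:15-17:30, 18:35-19:00.
Quinn ∩ Sofia ∩ Ravi ∩ Oliver ∩ Ulla: 09:40-11:05, 11:55-13:35, 16:15-17:30.
Quinn ∩ Sofia ∩ Ravi ∩ Oliver ∩ Ulla ∩ Yara: 09:40-11:05, 11:55-13:35, 16:15-17:30.
So the common availability across everyone is 09:40-11:05, 11:55-13:35, 16:15-17:30.
Summing the common windows: 85 + 100 + 75 = 260 minutes.

260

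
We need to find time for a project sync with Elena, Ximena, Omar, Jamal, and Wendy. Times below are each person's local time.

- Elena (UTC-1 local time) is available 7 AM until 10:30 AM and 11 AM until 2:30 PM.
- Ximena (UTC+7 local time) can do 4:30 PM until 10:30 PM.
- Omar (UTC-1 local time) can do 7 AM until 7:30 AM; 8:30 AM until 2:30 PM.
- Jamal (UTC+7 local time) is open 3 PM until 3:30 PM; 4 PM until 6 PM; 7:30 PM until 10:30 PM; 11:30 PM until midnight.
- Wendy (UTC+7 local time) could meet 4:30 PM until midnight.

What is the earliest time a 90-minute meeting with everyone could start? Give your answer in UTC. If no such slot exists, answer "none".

09:30

Elena in UTC: 08:00-11:30, 12:00-15:30 (add 1h to convert from UTC-1).
Ximena in UTC: 09:30-15:30 (subtract 7h to convert from UTC+7).
Omar in UTC: 08:00-08:30, 09:30-15:30 (add 1h to convert from UTC-1).
Jamal in UTC: 08:00-08:30, 09:00-11:00, 12:30-15:30, 16:30-17:00 (subtract 7h to convert from UTC+7).
Wendy in UTC: 09:30-17:00 (subtract 7h to convert from UTC+7).
Elena ∩ Ximena: 09:30-11:30, 12:00-15:30.
Elena ∩ Ximena ∩ Omar: 09:30-11:30, 12:00-15:30.
Elena ∩ Ximena ∩ Omar ∩ Jamal: 09:30-11:00, 12:30-15:30.
Elena ∩ Ximena ∩ Omar ∩ Jamal ∩ Wendy: 09:30-11:00, 12:30-15:30.
The first common window of at least 90 minutes is 09:30-11:00, so the earliest start is 09:30.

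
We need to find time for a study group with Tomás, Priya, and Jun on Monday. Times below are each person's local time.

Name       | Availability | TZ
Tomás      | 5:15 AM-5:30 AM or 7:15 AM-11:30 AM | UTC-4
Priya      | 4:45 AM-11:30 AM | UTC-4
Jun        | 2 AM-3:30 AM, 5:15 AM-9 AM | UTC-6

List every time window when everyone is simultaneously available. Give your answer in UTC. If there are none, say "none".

Tomás in UTC: 09:15-09:30, 11:15-15:30 (add 4h to convert from UTC-4).
Priya in UTC: 08:45-15:30 (add 4h to convert from UTC-4).
Jun in UTC: 08:00-09:30, 11:15-15:00 (add 6h to convert from UTC-6).
Tomás ∩ Priya: 09:15-09:30, 11:15-15:30.
Tomás ∩ Priya ∩ Jun: 09:15-09:30, 11:15-15:00.
So the common availability across everyone is 09:15-09:30, 11:15-15:00.

09:15-09:30, 11:15-15:00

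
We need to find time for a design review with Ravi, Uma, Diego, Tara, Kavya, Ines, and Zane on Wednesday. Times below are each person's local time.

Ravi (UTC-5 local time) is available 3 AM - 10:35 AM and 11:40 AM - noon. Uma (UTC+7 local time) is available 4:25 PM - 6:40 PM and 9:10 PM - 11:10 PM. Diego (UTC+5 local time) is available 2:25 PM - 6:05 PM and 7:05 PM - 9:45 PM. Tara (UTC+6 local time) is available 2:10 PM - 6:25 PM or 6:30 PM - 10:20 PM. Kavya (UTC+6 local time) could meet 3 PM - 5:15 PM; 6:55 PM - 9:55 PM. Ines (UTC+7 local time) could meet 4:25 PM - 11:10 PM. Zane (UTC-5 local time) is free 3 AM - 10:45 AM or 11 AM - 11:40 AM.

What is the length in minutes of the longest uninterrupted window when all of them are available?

Ravi in UTC: 08:00-15:35, 16:40-17:00 (add 5h to convert from UTC-5).
Uma in UTC: 09:25-11:40, 14:10-16:10 (subtract 7h to convert from UTC+7).
Diego in UTC: 09:25-13:05, 14:05-16:45 (subtract 5h to convert from UTC+5).
Tara in UTC: 08:10-12:25, 12:30-16:20 (subtract 6h to convert from UTC+6).
Kavya in UTC: 09:00-11:15, 12:55-15:55 (subtract 6h to convert from UTC+6).
Ines in UTC: 09:25-16:10 (subtract 7h to convert from UTC+7).
Zane in UTC: 08:00-15:45, 16:00-16:40 (add 5h to convert from UTC-5).
Ravi ∩ Uma: 09:25-11:40, 14:10-15:35.
Ravi ∩ Uma ∩ Diego: 09:25-11:40, 14:10-15:35.
Ravi ∩ Uma ∩ Diego ∩ Tara: 09:25-11:40, 14:10-15:35.
Ravi ∩ Uma ∩ Diego ∩ Tara ∩ Kavya: 09:25-11:15, 14:10-15:35.
Ravi ∩ Uma ∩ Diego ∩ Tara ∩ Kavya ∩ Ines: 09:25-11:15, 14:10-15:35.
Ravi ∩ Uma ∩ Diego ∩ Tara ∩ Kavya ∩ Ines ∩ Zane: 09:25-11:15, 14:10-15:35.
The longest is 09:25-11:15 at 110 minutes.

110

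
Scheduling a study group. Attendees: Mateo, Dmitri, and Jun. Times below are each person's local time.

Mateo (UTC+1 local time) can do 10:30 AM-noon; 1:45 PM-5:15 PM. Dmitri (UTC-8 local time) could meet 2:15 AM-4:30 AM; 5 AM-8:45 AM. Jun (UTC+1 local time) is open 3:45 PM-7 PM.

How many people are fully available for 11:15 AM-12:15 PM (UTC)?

1

Mateo in UTC: 09:30-11:00, 12:45-16:15 (subtract 1h to convert from UTC+1).
Dmitri in UTC: 10:15-12:30, 13:00-16:45 (add 8h to convert from UTC-8).
Jun in UTC: 14:45-18:00 (subtract 1h to convert from UTC+1).
Dmitri can make the full 11:15-12:15 slot — that's 1.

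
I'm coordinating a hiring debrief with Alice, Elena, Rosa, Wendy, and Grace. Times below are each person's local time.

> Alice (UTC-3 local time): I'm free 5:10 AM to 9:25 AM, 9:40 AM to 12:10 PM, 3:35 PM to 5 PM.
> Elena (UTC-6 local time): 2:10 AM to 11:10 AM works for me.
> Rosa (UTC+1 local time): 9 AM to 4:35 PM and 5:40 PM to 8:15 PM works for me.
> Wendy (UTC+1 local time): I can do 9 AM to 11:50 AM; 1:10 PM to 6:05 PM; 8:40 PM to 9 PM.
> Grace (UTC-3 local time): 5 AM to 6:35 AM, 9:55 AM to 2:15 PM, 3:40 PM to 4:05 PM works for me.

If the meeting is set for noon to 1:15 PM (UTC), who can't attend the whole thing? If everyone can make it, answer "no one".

Alice in UTC: 08:10-12:25, 12:40-15:10, 18:35-20:00 (add 3h to convert from UTC-3).
Elena in UTC: 08:10-17:10 (add 6h to convert from UTC-6).
Rosa in UTC: 08:00-15:35, 16:40-19:15 (subtract 1h to convert from UTC+1).
Wendy in UTC: 08:00-10:50, 12:10-17:05, 19:40-20:00 (subtract 1h to convert from UTC+1).
Grace in UTC: 08:00-09:35, 12:55-17:15, 18:40-19:05 (add 3h to convert from UTC-3).
Alice: not fully free for 12:00-13:15. Elena: free for 12:00-13:15. Rosa: free for 12:00-13:15. Wendy: not fully free for 12:00-13:15. Grace: not fully free for 12:00-13:15.

Alice, Grace, Wendy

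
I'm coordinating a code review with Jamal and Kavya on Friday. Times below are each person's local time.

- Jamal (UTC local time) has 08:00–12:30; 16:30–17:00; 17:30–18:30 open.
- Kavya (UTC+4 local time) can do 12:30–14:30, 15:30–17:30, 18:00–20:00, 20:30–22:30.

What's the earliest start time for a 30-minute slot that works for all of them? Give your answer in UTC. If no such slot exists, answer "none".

08:30

Jamal in UTC: 08:00-12:30, 16:30-17:00, 17:30-18:30.
Kavya in UTC: 08:30-10:30, 11:30-13:30, 14:00-16:00, 16:30-18:30 (subtract 4h to convert from UTC+4).
Jamal ∩ Kavya: 08:30-10:30, 11:30-12:30, 16:30-17:00, 17:30-18:30.
The first common window of at least 30 minutes is 08:30-10:30, so the earliest start is 08:30.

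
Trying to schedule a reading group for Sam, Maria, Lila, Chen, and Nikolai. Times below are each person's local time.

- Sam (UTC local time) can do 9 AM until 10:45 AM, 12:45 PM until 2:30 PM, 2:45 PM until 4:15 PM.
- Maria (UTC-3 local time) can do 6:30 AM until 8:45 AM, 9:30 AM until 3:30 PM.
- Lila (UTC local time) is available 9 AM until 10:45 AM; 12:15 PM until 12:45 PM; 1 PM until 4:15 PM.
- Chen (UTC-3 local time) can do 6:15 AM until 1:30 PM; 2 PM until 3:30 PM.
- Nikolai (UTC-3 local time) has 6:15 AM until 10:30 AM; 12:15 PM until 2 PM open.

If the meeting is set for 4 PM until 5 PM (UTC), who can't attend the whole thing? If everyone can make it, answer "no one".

Sam in UTC: 09:00-10:45, 12:45-14:30, 14:45-16:15.
Maria in UTC: 09:30-11:45, 12:30-18:30 (add 3h to convert from UTC-3).
Lila in UTC: 09:00-10:45, 12:15-12:45, 13:00-16:15.
Chen in UTC: 09:15-16:30, 17:00-18:30 (add 3h to convert from UTC-3).
Nikolai in UTC: 09:15-13:30, 15:15-17:00 (add 3h to convert from UTC-3).
Sam: not fully free for 16:00-17:00. Maria: free for 16:00-17:00. Lila: not fully free for 16:00-17:00. Chen: not fully free for 16:00-17:00. Nikolai: free for 16:00-17:00.

Chen, Lila, Sam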